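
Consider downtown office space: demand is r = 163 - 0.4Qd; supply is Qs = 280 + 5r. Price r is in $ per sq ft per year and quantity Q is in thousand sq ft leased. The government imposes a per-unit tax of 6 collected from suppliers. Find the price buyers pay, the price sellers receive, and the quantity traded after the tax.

In direct form, Qd = 407.5 - 2.5r.
With a tax of 6 on suppliers, they supply based on the net price r_s = r_b - 6, so Qs = 250 + 5r_b.
Equate demand and the shifted supply: 407.5 - 2.5r_b = 250 + 5r_b, giving 7.5r_b = 157.5, so r_b = 21.
Then r_s = 21 - 6 = 15 and Q = 407.5 - 2.5(21) = 355.

r_b = 21, r_s = 15, Q = 355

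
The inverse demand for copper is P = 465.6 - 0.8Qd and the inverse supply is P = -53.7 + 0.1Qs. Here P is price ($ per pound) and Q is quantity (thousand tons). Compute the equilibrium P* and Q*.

P* = 4, Q* = 577

Solving each curve for Q: Qd = 582 - 1.25P and Qs = 537 + 10P.
Equating demand and supply, 582 - 1.25P = 537 + 10P gives 11.25P = 45, so P* = 4.
From the demand curve, Q* = 582 - 1.25(4) = 577.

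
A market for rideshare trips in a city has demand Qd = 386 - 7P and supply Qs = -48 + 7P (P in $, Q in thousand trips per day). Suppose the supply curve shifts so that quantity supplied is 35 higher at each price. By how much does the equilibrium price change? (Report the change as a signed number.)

At equilibrium Qd = Qs, so 386 - 7P = -48 + 7P; collecting terms, 434 = 14P and P* = 31.
From the demand curve, Q* = 386 - 7(31) = 169.
After the shift, supply is Qs = -13 + 7P.
Re-solving, 14P = 399 gives P = 28.5 and Q = 186.5.
ΔP = 28.5 - 31 = -2.5.

ΔP = -2.5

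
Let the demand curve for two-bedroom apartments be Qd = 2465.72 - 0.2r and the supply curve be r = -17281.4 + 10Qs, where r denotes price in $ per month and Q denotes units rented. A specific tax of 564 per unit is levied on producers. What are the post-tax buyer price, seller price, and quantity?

r_b = 2646.6, r_s = 2082.6, Q = 1936.4

Rewriting in direct form: Qs = 1728.14 + 0.1r.
Producers keep r_s = r_b - 564 per unit, so supply in terms of the buyer price is Qs = 1671.74 + 0.1r_b.
Market clearing requires 2465.72 - 0.2r_b = 1671.74 + 0.1r_b; hence 793.98 = 0.3r_b and r_b = 2646.6.
So r_s = 2082.6 and the quantity traded is Q = 2465.72 - 0.2(2646.6) = 1936.4.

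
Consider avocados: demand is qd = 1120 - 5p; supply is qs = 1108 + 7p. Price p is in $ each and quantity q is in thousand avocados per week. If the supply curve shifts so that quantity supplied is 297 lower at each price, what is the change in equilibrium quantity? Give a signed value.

Δq = -123.75

The market clears where 1120 - 5p = 1108 + 7p. Rearranging, 12p = 12, hence p* = 1.
From the demand curve, q* = 1120 - 5(1) = 1115.
After the shift, supply is qs = 811 + 7p.
Re-solving, 12p = 309 gives p = 25.75 and q = 991.25.
Δq = 991.25 - 1115 = -123.75.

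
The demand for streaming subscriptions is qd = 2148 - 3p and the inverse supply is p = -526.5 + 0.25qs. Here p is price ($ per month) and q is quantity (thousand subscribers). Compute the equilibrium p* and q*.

Inverting to quantity form: qs = 2106 + 4p.
Equating demand and supply, 2148 - 3p = 2106 + 4p gives 7p = 42, so p* = 6.
From the demand curve, q* = 2148 - 3(6) = 2130.

p* = 6, q* = 2130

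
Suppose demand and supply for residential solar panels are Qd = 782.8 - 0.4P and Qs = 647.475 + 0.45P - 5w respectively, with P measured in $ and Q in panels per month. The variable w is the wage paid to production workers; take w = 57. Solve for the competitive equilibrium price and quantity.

With w = 57, supply is Qs = 362.475 + 0.45P.
Equating demand and supply, 782.8 - 0.4P = 362.475 + 0.45P gives 0.85P = 420.325, so P* = 494.5.
From the demand curve, Q* = 782.8 - 0.4(494.5) = 585.

P* = 494.5, Q* = 585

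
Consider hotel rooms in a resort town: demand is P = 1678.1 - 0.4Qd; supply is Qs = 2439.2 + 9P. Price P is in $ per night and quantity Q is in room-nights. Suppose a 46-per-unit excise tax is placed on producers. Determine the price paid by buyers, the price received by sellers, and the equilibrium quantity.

P_b = 188.7, P_s = 142.7, Q = 3723.5

Solving each curve for Q: Qd = 4195.25 - 2.5P.
The tax drives a wedge P_b - P_s = 46. Substituting P_s = P_b - 46 into supply: Qs = 2025.2 + 9P_b.
Equate demand and the shifted supply: 4195.25 - 2.5P_b = 2025.2 + 9P_b, giving 11.5P_b = 2170.05, so P_b = 188.7.
Then P_s = 188.7 - 46 = 142.7 and Q = 4195.25 - 2.5(188.7) = 3723.5.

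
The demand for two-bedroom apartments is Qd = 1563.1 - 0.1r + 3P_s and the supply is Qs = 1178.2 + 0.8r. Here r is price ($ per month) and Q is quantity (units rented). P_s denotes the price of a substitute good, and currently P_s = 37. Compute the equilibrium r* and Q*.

r* = 551, Q* = 1619

With P_s = 37, demand is Qd = 1674.1 - 0.1r.
The market clears where 1674.1 - 0.1r = 1178.2 + 0.8r. Rearranging, 0.9r = 495.9, hence r* = 551.
Substitute back: Q* = 1674.1 - 0.1(551) = 1619.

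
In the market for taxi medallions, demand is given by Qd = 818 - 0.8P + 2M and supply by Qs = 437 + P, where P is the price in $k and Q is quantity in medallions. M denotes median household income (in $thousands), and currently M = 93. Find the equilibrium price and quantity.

P* = 315, Q* = 752

With M = 93, demand is Qd = 1004 - 0.8P.
At equilibrium Qd = Qs, so 1004 - 0.8P = 437 + P; collecting terms, 567 = 1.8P and P* = 315.
From the demand curve, Q* = 1004 - 0.8(315) = 752.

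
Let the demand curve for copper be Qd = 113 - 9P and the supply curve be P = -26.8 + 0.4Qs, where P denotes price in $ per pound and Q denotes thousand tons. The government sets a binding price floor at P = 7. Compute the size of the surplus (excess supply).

Inverting to quantity form: Qs = 67 + 2.5P.
With P fixed at 7, quantity demanded is 50 and quantity supplied is 84.5.
Surplus = Qs - Qd = 84.5 - 50 = 34.5.

Surplus = 34.5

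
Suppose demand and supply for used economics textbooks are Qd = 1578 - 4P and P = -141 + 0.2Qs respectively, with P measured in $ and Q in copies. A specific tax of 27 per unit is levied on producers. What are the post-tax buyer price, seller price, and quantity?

P_b = 112, P_s = 85, Q = 1130

Inverting to quantity form: Qs = 705 + 5P.
With a tax of 27 on producers, they supply based on the net price P_s = P_b - 27, so Qs = 570 + 5P_b.
Equate demand and the shifted supply: 1578 - 4P_b = 570 + 5P_b, giving 9P_b = 1008, so P_b = 112.
Then P_s = 112 - 27 = 85 and Q = 1578 - 4(112) = 1130.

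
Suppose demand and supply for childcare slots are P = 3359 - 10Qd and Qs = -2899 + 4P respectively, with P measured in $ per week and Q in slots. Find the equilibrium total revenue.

Total revenue = 202773

Inverting to quantity form: Qd = 335.9 - 0.1P.
The market clears where 335.9 - 0.1P = -2899 + 4P. Rearranging, 4.1P = 3234.9, hence P* = 789.
Then Q* = 335.9 - 0.1(789) = 257.
Total revenue = P* × Q* = 789 × 257 = 202773.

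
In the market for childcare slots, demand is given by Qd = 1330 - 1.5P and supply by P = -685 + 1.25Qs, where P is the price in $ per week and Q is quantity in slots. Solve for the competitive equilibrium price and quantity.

Solving each curve for Q: Qs = 548 + 0.8P.
Set Qd = Qs: 1330 - 1.5P = 548 + 0.8P, so 782 = 2.3P and P* = 340.
Then Q* = 1330 - 1.5(340) = 820.

P* = 340, Q* = 820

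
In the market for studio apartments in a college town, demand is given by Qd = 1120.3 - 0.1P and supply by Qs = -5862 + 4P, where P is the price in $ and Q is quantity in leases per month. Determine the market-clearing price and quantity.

P* = 1703, Q* = 950

Set Qd = Qs: 1120.3 - 0.1P = -5862 + 4P, so 6982.3 = 4.1P and P* = 1703.
Substitute back: Q* = 1120.3 - 0.1(1703) = 950.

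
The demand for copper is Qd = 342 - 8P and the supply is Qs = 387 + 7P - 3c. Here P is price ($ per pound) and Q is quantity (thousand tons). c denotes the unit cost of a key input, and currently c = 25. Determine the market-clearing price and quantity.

P* = 2, Q* = 326

With c = 25, supply is Qs = 312 + 7P.
Equating demand and supply, 342 - 8P = 312 + 7P gives 15P = 30, so P* = 2.
Substitute back: Q* = 342 - 8(2) = 326.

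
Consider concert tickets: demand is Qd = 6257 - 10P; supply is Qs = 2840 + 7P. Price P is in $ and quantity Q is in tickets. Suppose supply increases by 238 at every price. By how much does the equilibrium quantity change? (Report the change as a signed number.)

ΔQ = 140

Equating demand and supply, 6257 - 10P = 2840 + 7P gives 17P = 3417, so P* = 201.
Then Q* = 6257 - 10(201) = 4247.
After the shift, supply is Qs = 3078 + 7P.
The new intersection has 3179 = 17P, i.e. P = 187, Q = 4387.
ΔQ = 4387 - 4247 = 140.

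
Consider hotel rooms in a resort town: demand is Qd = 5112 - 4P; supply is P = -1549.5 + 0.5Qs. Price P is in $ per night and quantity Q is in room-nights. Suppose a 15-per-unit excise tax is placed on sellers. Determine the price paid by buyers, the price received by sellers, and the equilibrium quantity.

P_b = 340.5, P_s = 325.5, Q = 3750

Rewriting in direct form: Qs = 3099 + 2P.
With a tax of 15 on sellers, they supply based on the net price P_s = P_b - 15, so Qs = 3069 + 2P_b.
Equate demand and the shifted supply: 5112 - 4P_b = 3069 + 2P_b, giving 6P_b = 2043, so P_b = 340.5.
Then P_s = 340.5 - 15 = 325.5 and Q = 5112 - 4(340.5) = 3750.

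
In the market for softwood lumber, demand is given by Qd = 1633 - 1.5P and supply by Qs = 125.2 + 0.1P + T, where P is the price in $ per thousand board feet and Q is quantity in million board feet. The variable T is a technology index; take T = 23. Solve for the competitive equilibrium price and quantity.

P* = 928, Q* = 241

With T = 23, supply is Qs = 148.2 + 0.1P.
Set Qd = Qs: 1633 - 1.5P = 148.2 + 0.1P, so 1484.8 = 1.6P and P* = 928.
Then Q* = 1633 - 1.5(928) = 241.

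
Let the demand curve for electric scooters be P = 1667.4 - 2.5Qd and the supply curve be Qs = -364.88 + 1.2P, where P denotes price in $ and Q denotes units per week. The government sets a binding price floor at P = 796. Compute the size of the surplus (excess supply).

Rewriting in direct form: Qd = 666.96 - 0.4P.
At P = 796: Qd = 348.56 and Qs = 590.32.
Surplus = Qs - Qd = 590.32 - 348.56 = 241.76.

Surplus = 241.76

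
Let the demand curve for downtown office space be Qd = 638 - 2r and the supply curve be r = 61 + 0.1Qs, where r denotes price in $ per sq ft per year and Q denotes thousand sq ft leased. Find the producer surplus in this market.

In direct form, Qs = -610 + 10r.
At equilibrium Qd = Qs, so 638 - 2r = -610 + 10r; collecting terms, 1248 = 12r and r* = 104.
From the demand curve, Q* = 638 - 2(104) = 430.
Supply choke price (Qs = 0): r = 61. Producer surplus = ½ × (104 - 61) × 430 = 9245.

Producer surplus = 9245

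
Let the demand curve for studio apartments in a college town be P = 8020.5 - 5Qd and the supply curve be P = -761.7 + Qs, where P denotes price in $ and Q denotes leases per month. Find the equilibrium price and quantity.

Inverting to quantity form: Qd = 1604.1 - 0.2P and Qs = 761.7 + P.
The market clears where 1604.1 - 0.2P = 761.7 + P. Rearranging, 1.2P = 842.4, hence P* = 702.
Substitute back: Q* = 1604.1 - 0.2(702) = 1463.7.

P* = 702, Q* = 1463.7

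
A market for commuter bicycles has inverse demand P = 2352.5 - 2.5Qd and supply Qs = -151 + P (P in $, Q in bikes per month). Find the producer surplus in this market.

Inverting to quantity form: Qd = 941 - 0.4P.
The market clears where 941 - 0.4P = -151 + P. Rearranging, 1.4P = 1092, hence P* = 780.
Plugging P* into demand: Q* = 941 - 0.4(780) = 629.
Supply choke price (Qs = 0): P = 151. Producer surplus = ½ × (780 - 151) × 629 = 197820.5.

Producer surplus = 197820.5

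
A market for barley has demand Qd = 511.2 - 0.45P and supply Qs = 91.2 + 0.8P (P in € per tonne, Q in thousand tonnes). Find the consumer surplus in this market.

Consumer surplus = 144000

Set Qd = Qs: 511.2 - 0.45P = 91.2 + 0.8P, so 420 = 1.25P and P* = 336.
Substitute back: Q* = 511.2 - 0.45(336) = 360.
Demand choke price (Qd = 0): P = 511.2/0.45 = 1136. Consumer surplus = ½ × (1136 - 336) × 360 = 144000.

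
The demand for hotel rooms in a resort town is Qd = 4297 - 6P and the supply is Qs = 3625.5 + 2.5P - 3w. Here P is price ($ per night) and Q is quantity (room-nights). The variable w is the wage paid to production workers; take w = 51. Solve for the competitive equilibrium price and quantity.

With w = 51, supply is Qs = 3472.5 + 2.5P.
Set Qd = Qs: 4297 - 6P = 3472.5 + 2.5P, so 824.5 = 8.5P and P* = 97.
Plugging P* into demand: Q* = 4297 - 6(97) = 3715.

P* = 97, Q* = 3715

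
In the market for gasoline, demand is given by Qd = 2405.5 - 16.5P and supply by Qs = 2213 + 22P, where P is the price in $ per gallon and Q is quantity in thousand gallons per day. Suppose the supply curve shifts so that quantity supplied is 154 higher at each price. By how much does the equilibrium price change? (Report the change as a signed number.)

ΔP = -4

At equilibrium Qd = Qs, so 2405.5 - 16.5P = 2213 + 22P; collecting terms, 192.5 = 38.5P and P* = 5.
Substitute back: Q* = 2405.5 - 16.5(5) = 2323.
After the shift, supply is Qs = 2367 + 22P.
Re-solving, 38.5P = 38.5 gives P = 1 and Q = 2389.
ΔP = 1 - 5 = -4.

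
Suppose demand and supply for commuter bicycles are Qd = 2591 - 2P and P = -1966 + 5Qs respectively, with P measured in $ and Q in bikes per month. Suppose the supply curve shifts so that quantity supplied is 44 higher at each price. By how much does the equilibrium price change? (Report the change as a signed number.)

ΔP = -20

In direct form, Qs = 393.2 + 0.2P.
The market clears where 2591 - 2P = 393.2 + 0.2P. Rearranging, 2.2P = 2197.8, hence P* = 999.
Plugging P* into demand: Q* = 2591 - 2(999) = 593.
After the shift, supply is Qs = 437.2 + 0.2P.
The new intersection has 2153.8 = 2.2P, i.e. P = 979, Q = 633.
ΔP = 979 - 999 = -20.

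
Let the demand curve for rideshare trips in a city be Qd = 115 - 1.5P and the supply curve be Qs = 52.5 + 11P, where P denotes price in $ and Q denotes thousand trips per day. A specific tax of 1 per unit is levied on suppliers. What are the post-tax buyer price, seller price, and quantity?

P_b = 5.88, P_s = 4.88, Q = 106.18

The tax drives a wedge P_b - P_s = 1. Substituting P_s = P_b - 1 into supply: Qs = 41.5 + 11P_b.
Set Qd = Qs: 115 - 1.5P_b = 41.5 + 11P_b, so 73.5 = 12.5P_b and P_b = 5.88.
Then P_s = 5.88 - 1 = 4.88 and Q = 115 - 1.5(5.88) = 106.18.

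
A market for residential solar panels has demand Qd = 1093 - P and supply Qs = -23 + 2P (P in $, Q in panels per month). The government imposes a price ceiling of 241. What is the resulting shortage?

Evaluating both curves at the ceiling price 241 gives Qd = 852, Qs = 459.
Shortage = Qd - Qs = 852 - 459 = 393.

Shortage = 393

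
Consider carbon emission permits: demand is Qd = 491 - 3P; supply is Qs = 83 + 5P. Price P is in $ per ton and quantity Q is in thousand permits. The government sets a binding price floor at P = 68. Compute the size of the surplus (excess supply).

Surplus = 136

With P fixed at 68, quantity demanded is 287 and quantity supplied is 423.
Surplus = Qs - Qd = 423 - 287 = 136.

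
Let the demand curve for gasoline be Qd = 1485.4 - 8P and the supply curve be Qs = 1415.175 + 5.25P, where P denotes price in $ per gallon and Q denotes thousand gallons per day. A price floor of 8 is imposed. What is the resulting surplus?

With P fixed at 8, quantity demanded is 1421.4 and quantity supplied is 1457.175.
Surplus = Qs - Qd = 1457.175 - 1421.4 = 35.775.

Surplus = 35.775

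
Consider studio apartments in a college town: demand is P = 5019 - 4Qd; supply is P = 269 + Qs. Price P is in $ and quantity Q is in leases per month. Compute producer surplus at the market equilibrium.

Rewriting in direct form: Qd = 1254.75 - 0.25P and Qs = -269 + P.
Equating demand and supply, 1254.75 - 0.25P = -269 + P gives 1.25P = 1523.75, so P* = 1219.
Plugging P* into demand: Q* = 1254.75 - 0.25(1219) = 950.
Supply choke price (Qs = 0): P = 269. Producer surplus = ½ × (1219 - 269) × 950 = 451250.

Producer surplus = 451250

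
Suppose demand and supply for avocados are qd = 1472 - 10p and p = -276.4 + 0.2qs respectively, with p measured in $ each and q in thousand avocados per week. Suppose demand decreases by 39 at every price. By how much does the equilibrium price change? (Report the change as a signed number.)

Solving each curve for q: qs = 1382 + 5p.
The market clears where 1472 - 10p = 1382 + 5p. Rearranging, 15p = 90, hence p* = 6.
Plugging p* into demand: q* = 1472 - 10(6) = 1412.
After the shift, demand is qd = 1433 - 10p.
Re-solving, 15p = 51 gives p = 3.4 and q = 1399.
Δp = 3.4 - 6 = -2.6.

Δp = -2.6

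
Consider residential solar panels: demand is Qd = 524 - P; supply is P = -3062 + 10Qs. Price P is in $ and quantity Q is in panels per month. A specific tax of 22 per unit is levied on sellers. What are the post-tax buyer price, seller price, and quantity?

P_b = 200, P_s = 178, Q = 324

In direct form, Qs = 306.2 + 0.1P.
The tax drives a wedge P_b - P_s = 22. Substituting P_s = P_b - 22 into supply: Qs = 304 + 0.1P_b.
Equate demand and the shifted supply: 524 - P_b = 304 + 0.1P_b, giving 1.1P_b = 220, so P_b = 200.
Then P_s = 200 - 22 = 178 and Q = 524 - 200 = 324.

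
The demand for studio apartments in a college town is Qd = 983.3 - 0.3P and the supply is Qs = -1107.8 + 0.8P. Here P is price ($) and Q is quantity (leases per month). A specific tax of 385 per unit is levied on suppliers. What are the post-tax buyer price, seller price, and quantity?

P_b = 2181, P_s = 1796, Q = 329

Suppliers keep P_s = P_b - 385 per unit, so supply in terms of the buyer price is Qs = -1415.8 + 0.8P_b.
Set Qd = Qs: 983.3 - 0.3P_b = -1415.8 + 0.8P_b, so 2399.1 = 1.1P_b and P_b = 2181.
Then P_s = 2181 - 385 = 1796 and Q = 983.3 - 0.3(2181) = 329.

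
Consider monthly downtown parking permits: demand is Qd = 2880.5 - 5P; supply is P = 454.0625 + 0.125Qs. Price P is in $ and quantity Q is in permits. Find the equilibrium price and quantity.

Solving each curve for Q: Qs = -3632.5 + 8P.
Set Qd = Qs: 2880.5 - 5P = -3632.5 + 8P, so 6513 = 13P and P* = 501.
From the demand curve, Q* = 2880.5 - 5(501) = 375.5.

P* = 501, Q* = 375.5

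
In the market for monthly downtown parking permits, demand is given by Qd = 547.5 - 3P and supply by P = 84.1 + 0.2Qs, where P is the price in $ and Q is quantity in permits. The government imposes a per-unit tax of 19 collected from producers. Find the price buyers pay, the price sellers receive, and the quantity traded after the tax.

Inverting to quantity form: Qs = -420.5 + 5P.
With a tax of 19 on producers, they supply based on the net price P_s = P_b - 19, so Qs = -515.5 + 5P_b.
Market clearing requires 547.5 - 3P_b = -515.5 + 5P_b; hence 1063 = 8P_b and P_b = 132.875.
Then P_s = 132.875 - 19 = 113.875 and Q = 547.5 - 3(132.875) = 148.875.

P_b = 132.875, P_s = 113.875, Q = 148.875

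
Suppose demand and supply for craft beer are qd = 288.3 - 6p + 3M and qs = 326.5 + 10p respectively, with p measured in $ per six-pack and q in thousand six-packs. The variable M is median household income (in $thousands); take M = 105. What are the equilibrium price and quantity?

p* = 17.3, q* = 499.5

With M = 105, demand is qd = 603.3 - 6p.
At equilibrium qd = qs, so 603.3 - 6p = 326.5 + 10p; collecting terms, 276.8 = 16p and p* = 17.3.
Then q* = 603.3 - 6(17.3) = 499.5.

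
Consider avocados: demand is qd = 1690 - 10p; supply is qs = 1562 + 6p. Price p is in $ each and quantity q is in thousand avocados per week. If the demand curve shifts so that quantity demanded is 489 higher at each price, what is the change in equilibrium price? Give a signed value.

Δp = 30.5625

Equating demand and supply, 1690 - 10p = 1562 + 6p gives 16p = 128, so p* = 8.
Plugging p* into demand: q* = 1690 - 10(8) = 1610.
After the shift, demand is qd = 2179 - 10p.
The new intersection has 617 = 16p, i.e. p = 38.5625, q = 1793.375.
Δp = 38.5625 - 8 = 30.5625.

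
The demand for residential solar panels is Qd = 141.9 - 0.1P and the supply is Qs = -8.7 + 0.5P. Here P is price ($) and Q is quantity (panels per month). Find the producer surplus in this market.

Equating demand and supply, 141.9 - 0.1P = -8.7 + 0.5P gives 0.6P = 150.6, so P* = 251.
Then Q* = 141.9 - 0.1(251) = 116.8.
Supply choke price (Qs = 0): P = 17.4. Producer surplus = ½ × (251 - 17.4) × 116.8 = 13642.24.

Producer surplus = 13642.24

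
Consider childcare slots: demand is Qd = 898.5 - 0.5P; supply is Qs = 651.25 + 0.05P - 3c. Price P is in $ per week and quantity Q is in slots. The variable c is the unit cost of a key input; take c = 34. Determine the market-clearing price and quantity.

With c = 34, supply is Qs = 549.25 + 0.05P.
At equilibrium Qd = Qs, so 898.5 - 0.5P = 549.25 + 0.05P; collecting terms, 349.25 = 0.55P and P* = 635.
Then Q* = 898.5 - 0.5(635) = 581.

P* = 635, Q* = 581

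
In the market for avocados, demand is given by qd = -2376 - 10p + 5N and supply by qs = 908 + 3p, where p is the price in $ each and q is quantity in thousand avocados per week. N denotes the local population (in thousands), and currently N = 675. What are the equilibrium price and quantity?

With N = 675, demand is qd = 999 - 10p.
Set qd = qs: 999 - 10p = 908 + 3p, so 91 = 13p and p* = 7.
Substitute back: q* = 999 - 10(7) = 929.

p* = 7, q* = 929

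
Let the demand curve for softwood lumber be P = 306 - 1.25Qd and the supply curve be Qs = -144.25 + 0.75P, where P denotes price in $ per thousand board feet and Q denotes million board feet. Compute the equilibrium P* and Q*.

P* = 251, Q* = 44

Inverting to quantity form: Qd = 244.8 - 0.8P.
The market clears where 244.8 - 0.8P = -144.25 + 0.75P. Rearranging, 1.55P = 389.05, hence P* = 251.
Plugging P* into demand: Q* = 244.8 - 0.8(251) = 44.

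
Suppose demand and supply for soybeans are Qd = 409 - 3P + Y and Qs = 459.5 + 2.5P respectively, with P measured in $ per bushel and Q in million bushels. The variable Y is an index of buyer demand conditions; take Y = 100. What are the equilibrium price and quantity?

P* = 9, Q* = 482

With Y = 100, demand is Qd = 509 - 3P.
Equating demand and supply, 509 - 3P = 459.5 + 2.5P gives 5.5P = 49.5, so P* = 9.
Plugging P* into demand: Q* = 509 - 3(9) = 482.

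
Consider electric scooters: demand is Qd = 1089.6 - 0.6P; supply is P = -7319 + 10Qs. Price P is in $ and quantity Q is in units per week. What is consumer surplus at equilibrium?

In direct form, Qs = 731.9 + 0.1P.
Set Qd = Qs: 1089.6 - 0.6P = 731.9 + 0.1P, so 357.7 = 0.7P and P* = 511.
Plugging P* into demand: Q* = 1089.6 - 0.6(511) = 783.
Demand choke price (Qd = 0): P = 1089.6/0.6 = 1816. Consumer surplus = ½ × (1816 - 511) × 783 = 510907.5.

Consumer surplus = 510907.5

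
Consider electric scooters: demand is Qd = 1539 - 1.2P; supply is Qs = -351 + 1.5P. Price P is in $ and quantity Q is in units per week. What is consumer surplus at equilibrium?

Consumer surplus = 203583.75

At equilibrium Qd = Qs, so 1539 - 1.2P = -351 + 1.5P; collecting terms, 1890 = 2.7P and P* = 700.
Substitute back: Q* = 1539 - 1.2(700) = 699.
Demand choke price (Qd = 0): P = 1539/1.2 = 1282.5. Consumer surplus = ½ × (1282.5 - 700) × 699 = 203583.75.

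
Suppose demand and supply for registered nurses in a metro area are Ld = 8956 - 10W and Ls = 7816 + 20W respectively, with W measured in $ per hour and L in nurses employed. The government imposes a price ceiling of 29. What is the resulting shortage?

Shortage = 270

At W = 29: Ld = 8666 and Ls = 8396.
Shortage = Ld - Ls = 8666 - 8396 = 270.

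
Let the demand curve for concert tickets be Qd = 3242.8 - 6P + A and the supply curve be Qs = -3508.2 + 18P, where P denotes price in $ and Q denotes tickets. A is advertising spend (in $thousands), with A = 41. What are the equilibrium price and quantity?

With A = 41, demand is Qd = 3283.8 - 6P.
Set Qd = Qs: 3283.8 - 6P = -3508.2 + 18P, so 6792 = 24P and P* = 283.
Plugging P* into demand: Q* = 3283.8 - 6(283) = 1585.8.

P* = 283, Q* = 1585.8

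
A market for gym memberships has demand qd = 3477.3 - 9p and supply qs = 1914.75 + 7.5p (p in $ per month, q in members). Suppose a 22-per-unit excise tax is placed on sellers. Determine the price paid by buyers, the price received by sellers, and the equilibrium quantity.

p_b = 104.7, p_s = 82.7, q = 2535

The tax drives a wedge p_b - p_s = 22. Substituting p_s = p_b - 22 into supply: qs = 1749.75 + 7.5p_b.
Market clearing requires 3477.3 - 9p_b = 1749.75 + 7.5p_b; hence 1727.55 = 16.5p_b and p_b = 104.7.
So p_s = 82.7 and the quantity traded is q = 3477.3 - 9(104.7) = 2535.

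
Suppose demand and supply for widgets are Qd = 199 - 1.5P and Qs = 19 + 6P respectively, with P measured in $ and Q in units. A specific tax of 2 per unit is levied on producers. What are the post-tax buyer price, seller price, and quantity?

P_b = 25.6, P_s = 23.6, Q = 160.6

With a tax of 2 on producers, they supply based on the net price P_s = P_b - 2, so Qs = 7 + 6P_b.
Set Qd = Qs: 199 - 1.5P_b = 7 + 6P_b, so 192 = 7.5P_b and P_b = 25.6.
Then P_s = 25.6 - 2 = 23.6 and Q = 199 - 1.5(25.6) = 160.6.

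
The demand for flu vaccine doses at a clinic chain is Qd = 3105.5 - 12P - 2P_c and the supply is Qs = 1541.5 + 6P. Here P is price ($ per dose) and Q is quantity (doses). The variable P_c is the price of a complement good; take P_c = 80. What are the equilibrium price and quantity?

With P_c = 80, demand is Qd = 2945.5 - 12P.
Equating demand and supply, 2945.5 - 12P = 1541.5 + 6P gives 18P = 1404, so P* = 78.
Then Q* = 2945.5 - 12(78) = 2009.5.

P* = 78, Q* = 2009.5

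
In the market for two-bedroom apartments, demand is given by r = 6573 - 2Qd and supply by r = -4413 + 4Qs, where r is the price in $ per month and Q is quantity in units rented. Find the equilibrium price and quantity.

r* = 2911, Q* = 1831

Rewriting in direct form: Qd = 3286.5 - 0.5r and Qs = 1103.25 + 0.25r.
At equilibrium Qd = Qs, so 3286.5 - 0.5r = 1103.25 + 0.25r; collecting terms, 2183.25 = 0.75r and r* = 2911.
From the demand curve, Q* = 3286.5 - 0.5(2911) = 1831.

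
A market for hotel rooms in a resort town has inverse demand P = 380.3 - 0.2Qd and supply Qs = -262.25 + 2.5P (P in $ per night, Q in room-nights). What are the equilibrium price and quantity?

In direct form, Qd = 1901.5 - 5P.
The market clears where 1901.5 - 5P = -262.25 + 2.5P. Rearranging, 7.5P = 2163.75, hence P* = 288.5.
Then Q* = 1901.5 - 5(288.5) = 459.

P* = 288.5, Q* = 459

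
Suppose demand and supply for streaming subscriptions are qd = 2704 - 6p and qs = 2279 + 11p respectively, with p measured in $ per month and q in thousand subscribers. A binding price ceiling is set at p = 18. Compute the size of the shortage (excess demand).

At p = 18: qd = 2596 and qs = 2477.
Shortage = qd - qs = 2596 - 2477 = 119.

Shortage = 119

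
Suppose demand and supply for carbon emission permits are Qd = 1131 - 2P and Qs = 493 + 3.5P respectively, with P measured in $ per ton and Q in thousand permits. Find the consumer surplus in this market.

Consumer surplus = 202050.25

The market clears where 1131 - 2P = 493 + 3.5P. Rearranging, 5.5P = 638, hence P* = 116.
Then Q* = 1131 - 2(116) = 899.
Demand choke price (Qd = 0): P = 1131/2 = 565.5. Consumer surplus = ½ × (565.5 - 116) × 899 = 202050.25.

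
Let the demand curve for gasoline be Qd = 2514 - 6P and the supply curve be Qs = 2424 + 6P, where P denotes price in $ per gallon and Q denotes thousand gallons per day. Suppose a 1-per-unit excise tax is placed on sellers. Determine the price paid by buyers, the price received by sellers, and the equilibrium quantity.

The tax drives a wedge P_b - P_s = 1. Substituting P_s = P_b - 1 into supply: Qs = 2418 + 6P_b.
Equate demand and the shifted supply: 2514 - 6P_b = 2418 + 6P_b, giving 12P_b = 96, so P_b = 8.
So P_s = 7 and the quantity traded is Q = 2514 - 6(8) = 2466.

P_b = 8, P_s = 7, Q = 2466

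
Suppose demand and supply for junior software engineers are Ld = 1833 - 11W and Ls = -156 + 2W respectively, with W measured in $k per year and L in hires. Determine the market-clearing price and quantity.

Equating demand and supply, 1833 - 11W = -156 + 2W gives 13W = 1989, so W* = 153.
From the demand curve, L* = 1833 - 11(153) = 150.

W* = 153, L* = 150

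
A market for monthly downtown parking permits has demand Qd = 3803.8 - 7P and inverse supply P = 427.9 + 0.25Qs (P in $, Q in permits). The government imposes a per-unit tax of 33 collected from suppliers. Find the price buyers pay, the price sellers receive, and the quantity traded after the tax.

P_b = 513.4, P_s = 480.4, Q = 210

Inverting to quantity form: Qs = -1711.6 + 4P.
The tax drives a wedge P_b - P_s = 33. Substituting P_s = P_b - 33 into supply: Qs = -1843.6 + 4P_b.
Market clearing requires 3803.8 - 7P_b = -1843.6 + 4P_b; hence 5647.4 = 11P_b and P_b = 513.4.
Then P_s = 513.4 - 33 = 480.4 and Q = 3803.8 - 7(513.4) = 210.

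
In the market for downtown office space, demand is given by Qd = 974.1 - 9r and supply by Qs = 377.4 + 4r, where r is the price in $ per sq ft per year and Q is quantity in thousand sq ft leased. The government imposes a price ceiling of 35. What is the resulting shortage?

At r = 35: Qd = 659.1 and Qs = 517.4.
Shortage = Qd - Qs = 659.1 - 517.4 = 141.7.

Shortage = 141.7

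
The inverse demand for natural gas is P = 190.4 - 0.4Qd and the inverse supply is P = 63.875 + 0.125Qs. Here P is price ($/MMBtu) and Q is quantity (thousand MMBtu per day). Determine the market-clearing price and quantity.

P* = 94, Q* = 241

In direct form, Qd = 476 - 2.5P and Qs = -511 + 8P.
At equilibrium Qd = Qs, so 476 - 2.5P = -511 + 8P; collecting terms, 987 = 10.5P and P* = 94.
Then Q* = 476 - 2.5(94) = 241.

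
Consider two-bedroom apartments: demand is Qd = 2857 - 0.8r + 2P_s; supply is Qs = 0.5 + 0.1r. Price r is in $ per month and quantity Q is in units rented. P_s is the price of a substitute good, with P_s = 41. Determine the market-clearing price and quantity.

r* = 3265, Q* = 327

With P_s = 41, demand is Qd = 2939 - 0.8r.
Set Qd = Qs: 2939 - 0.8r = 0.5 + 0.1r, so 2938.5 = 0.9r and r* = 3265.
From the demand curve, Q* = 2939 - 0.8(3265) = 327.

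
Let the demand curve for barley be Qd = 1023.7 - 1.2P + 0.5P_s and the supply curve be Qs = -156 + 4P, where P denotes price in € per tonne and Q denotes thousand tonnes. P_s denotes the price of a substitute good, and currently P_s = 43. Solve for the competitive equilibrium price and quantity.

With P_s = 43, demand is Qd = 1045.2 - 1.2P.
Equating demand and supply, 1045.2 - 1.2P = -156 + 4P gives 5.2P = 1201.2, so P* = 231.
Plugging P* into demand: Q* = 1045.2 - 1.2(231) = 768.

P* = 231, Q* = 768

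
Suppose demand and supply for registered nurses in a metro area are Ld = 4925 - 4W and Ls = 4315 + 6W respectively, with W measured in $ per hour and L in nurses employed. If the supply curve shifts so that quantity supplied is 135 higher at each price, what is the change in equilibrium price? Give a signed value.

ΔW = -13.5

At equilibrium Ld = Ls, so 4925 - 4W = 4315 + 6W; collecting terms, 610 = 10W and W* = 61.
Plugging W* into demand: L* = 4925 - 4(61) = 4681.
After the shift, supply is Ls = 4450 + 6W.
Re-solving, 10W = 475 gives W = 47.5 and L = 4735.
ΔW = 47.5 - 61 = -13.5.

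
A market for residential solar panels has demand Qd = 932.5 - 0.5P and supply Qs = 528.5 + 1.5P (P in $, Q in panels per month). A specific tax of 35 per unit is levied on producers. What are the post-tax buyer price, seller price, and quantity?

The tax drives a wedge P_b - P_s = 35. Substituting P_s = P_b - 35 into supply: Qs = 476 + 1.5P_b.
Set Qd = Qs: 932.5 - 0.5P_b = 476 + 1.5P_b, so 456.5 = 2P_b and P_b = 228.25.
Then P_s = 228.25 - 35 = 193.25 and Q = 932.5 - 0.5(228.25) = 818.375.

P_b = 228.25, P_s = 193.25, Q = 818.375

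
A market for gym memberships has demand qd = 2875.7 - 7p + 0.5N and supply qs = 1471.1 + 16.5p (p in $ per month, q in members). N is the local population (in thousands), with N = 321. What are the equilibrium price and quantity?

With N = 321, demand is qd = 3036.2 - 7p.
Set qd = qs: 3036.2 - 7p = 1471.1 + 16.5p, so 1565.1 = 23.5p and p* = 66.6.
Substitute back: q* = 3036.2 - 7(66.6) = 2570.

p* = 66.6, q* = 2570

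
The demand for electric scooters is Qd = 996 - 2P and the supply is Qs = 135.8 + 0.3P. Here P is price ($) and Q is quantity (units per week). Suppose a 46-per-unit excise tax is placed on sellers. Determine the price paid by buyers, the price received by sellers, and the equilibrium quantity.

With a tax of 46 on sellers, they supply based on the net price P_s = P_b - 46, so Qs = 122 + 0.3P_b.
Set Qd = Qs: 996 - 2P_b = 122 + 0.3P_b, so 874 = 2.3P_b and P_b = 380.
Then P_s = 380 - 46 = 334 and Q = 996 - 2(380) = 236.

P_b = 380, P_s = 334, Q = 236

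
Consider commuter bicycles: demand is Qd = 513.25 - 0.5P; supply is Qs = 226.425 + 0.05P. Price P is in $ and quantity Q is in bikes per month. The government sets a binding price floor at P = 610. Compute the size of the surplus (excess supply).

Surplus = 48.675

With P fixed at 610, quantity demanded is 208.25 and quantity supplied is 256.925.
Surplus = Qs - Qd = 256.925 - 208.25 = 48.675.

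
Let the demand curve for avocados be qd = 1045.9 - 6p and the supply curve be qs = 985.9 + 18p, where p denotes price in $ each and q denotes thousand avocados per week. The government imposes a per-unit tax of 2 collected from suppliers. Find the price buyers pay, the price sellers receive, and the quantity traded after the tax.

p_b = 4, p_s = 2, q = 1021.9

Suppliers keep p_s = p_b - 2 per unit, so supply in terms of the buyer price is qs = 949.9 + 18p_b.
Market clearing requires 1045.9 - 6p_b = 949.9 + 18p_b; hence 96 = 24p_b and p_b = 4.
Then p_s = 4 - 2 = 2 and q = 1045.9 - 6(4) = 1021.9.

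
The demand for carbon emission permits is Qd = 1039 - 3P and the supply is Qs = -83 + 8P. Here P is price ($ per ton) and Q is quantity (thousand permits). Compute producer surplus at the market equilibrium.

Set Qd = Qs: 1039 - 3P = -83 + 8P, so 1122 = 11P and P* = 102.
From the demand curve, Q* = 1039 - 3(102) = 733.
Supply choke price (Qs = 0): P = 10.375. Producer surplus = ½ × (102 - 10.375) × 733 = 33580.5625.

Producer surplus = 33580.5625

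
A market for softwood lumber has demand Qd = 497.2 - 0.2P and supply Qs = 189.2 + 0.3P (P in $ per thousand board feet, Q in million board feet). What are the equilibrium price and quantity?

P* = 616, Q* = 374

Set Qd = Qs: 497.2 - 0.2P = 189.2 + 0.3P, so 308 = 0.5P and P* = 616.
From the demand curve, Q* = 497.2 - 0.2(616) = 374.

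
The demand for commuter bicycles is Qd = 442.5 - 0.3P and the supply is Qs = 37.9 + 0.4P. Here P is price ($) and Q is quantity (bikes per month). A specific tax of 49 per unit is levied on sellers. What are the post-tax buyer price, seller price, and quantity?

With a tax of 49 on sellers, they supply based on the net price P_s = P_b - 49, so Qs = 18.3 + 0.4P_b.
Set Qd = Qs: 442.5 - 0.3P_b = 18.3 + 0.4P_b, so 424.2 = 0.7P_b and P_b = 606.
So P_s = 557 and the quantity traded is Q = 442.5 - 0.3(606) = 260.7.

P_b = 606, P_s = 557, Q = 260.7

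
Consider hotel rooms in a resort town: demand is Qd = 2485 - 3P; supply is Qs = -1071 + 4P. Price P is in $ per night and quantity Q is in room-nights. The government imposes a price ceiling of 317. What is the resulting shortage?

At P = 317: Qd = 1534 and Qs = 197.
Shortage = Qd - Qs = 1534 - 197 = 1337.

Shortage = 1337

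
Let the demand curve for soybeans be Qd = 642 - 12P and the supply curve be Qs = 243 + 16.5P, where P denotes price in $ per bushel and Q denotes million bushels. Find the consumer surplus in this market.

Consumer surplus = 9361.5

The market clears where 642 - 12P = 243 + 16.5P. Rearranging, 28.5P = 399, hence P* = 14.
From the demand curve, Q* = 642 - 12(14) = 474.
Demand choke price (Qd = 0): P = 642/12 = 53.5. Consumer surplus = ½ × (53.5 - 14) × 474 = 9361.5.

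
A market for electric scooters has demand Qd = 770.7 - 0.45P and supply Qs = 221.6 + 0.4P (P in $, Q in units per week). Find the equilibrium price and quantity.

P* = 646, Q* = 480

Equating demand and supply, 770.7 - 0.45P = 221.6 + 0.4P gives 0.85P = 549.1, so P* = 646.
Substitute back: Q* = 770.7 - 0.45(646) = 480.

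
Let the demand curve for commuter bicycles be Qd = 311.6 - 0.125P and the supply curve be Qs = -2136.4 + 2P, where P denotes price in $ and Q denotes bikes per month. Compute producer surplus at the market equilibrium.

The market clears where 311.6 - 0.125P = -2136.4 + 2P. Rearranging, 2.125P = 2448, hence P* = 1152.
Substitute back: Q* = 311.6 - 0.125(1152) = 167.6.
Supply choke price (Qs = 0): P = 1068.2. Producer surplus = ½ × (1152 - 1068.2) × 167.6 = 7022.44.

Producer surplus = 7022.44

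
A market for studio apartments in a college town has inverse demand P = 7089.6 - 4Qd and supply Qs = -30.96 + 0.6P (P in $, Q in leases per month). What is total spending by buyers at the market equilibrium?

Total spending by buyers = 2635027.2

Rewriting in direct form: Qd = 1772.4 - 0.25P.
Set Qd = Qs: 1772.4 - 0.25P = -30.96 + 0.6P, so 1803.36 = 0.85P and P* = 2121.6.
From the demand curve, Q* = 1772.4 - 0.25(2121.6) = 1242.
Total spending by buyers = P* × Q* = 2121.6 × 1242 = 2635027.2.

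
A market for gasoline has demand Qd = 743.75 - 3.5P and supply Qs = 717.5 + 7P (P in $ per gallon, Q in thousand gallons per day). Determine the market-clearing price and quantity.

P* = 2.5, Q* = 735

At equilibrium Qd = Qs, so 743.75 - 3.5P = 717.5 + 7P; collecting terms, 26.25 = 10.5P and P* = 2.5.
Then Q* = 743.75 - 3.5(2.5) = 735.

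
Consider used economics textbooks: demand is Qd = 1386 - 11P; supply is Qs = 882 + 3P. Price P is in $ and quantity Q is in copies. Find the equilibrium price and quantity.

At equilibrium Qd = Qs, so 1386 - 11P = 882 + 3P; collecting terms, 504 = 14P and P* = 36.
Then Q* = 1386 - 11(36) = 990.

P* = 36, Q* = 990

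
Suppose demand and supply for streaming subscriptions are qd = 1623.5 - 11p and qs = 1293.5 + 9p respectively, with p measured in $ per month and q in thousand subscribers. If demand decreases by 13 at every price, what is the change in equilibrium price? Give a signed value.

Δp = -0.65

At equilibrium qd = qs, so 1623.5 - 11p = 1293.5 + 9p; collecting terms, 330 = 20p and p* = 16.5.
Substitute back: q* = 1623.5 - 11(16.5) = 1442.
After the shift, demand is qd = 1610.5 - 11p.
The new intersection has 317 = 20p, i.e. p = 15.85, q = 1436.15.
Δp = 15.85 - 16.5 = -0.65.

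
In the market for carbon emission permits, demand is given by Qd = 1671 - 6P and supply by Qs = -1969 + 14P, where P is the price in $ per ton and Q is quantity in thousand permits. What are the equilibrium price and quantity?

Equating demand and supply, 1671 - 6P = -1969 + 14P gives 20P = 3640, so P* = 182.
Then Q* = 1671 - 6(182) = 579.

P* = 182, Q* = 579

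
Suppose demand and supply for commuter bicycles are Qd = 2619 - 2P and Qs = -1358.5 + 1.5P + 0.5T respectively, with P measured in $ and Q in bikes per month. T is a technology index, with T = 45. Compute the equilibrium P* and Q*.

With T = 45, supply is Qs = -1336 + 1.5P.
At equilibrium Qd = Qs, so 2619 - 2P = -1336 + 1.5P; collecting terms, 3955 = 3.5P and P* = 1130.
Substitute back: Q* = 2619 - 2(1130) = 359.

P* = 1130, Q* = 359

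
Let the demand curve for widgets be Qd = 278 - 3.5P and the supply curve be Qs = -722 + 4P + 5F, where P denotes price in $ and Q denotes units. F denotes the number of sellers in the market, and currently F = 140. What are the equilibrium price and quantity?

P* = 40, Q* = 138

With F = 140, supply is Qs = -22 + 4P.
The market clears where 278 - 3.5P = -22 + 4P. Rearranging, 7.5P = 300, hence P* = 40.
Then Q* = 278 - 3.5(40) = 138.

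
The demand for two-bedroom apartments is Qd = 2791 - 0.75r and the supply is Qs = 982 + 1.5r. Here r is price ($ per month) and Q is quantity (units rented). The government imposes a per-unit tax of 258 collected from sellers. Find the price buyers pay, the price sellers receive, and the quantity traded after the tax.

The tax drives a wedge r_b - r_s = 258. Substituting r_s = r_b - 258 into supply: Qs = 595 + 1.5r_b.
Set Qd = Qs: 2791 - 0.75r_b = 595 + 1.5r_b, so 2196 = 2.25r_b and r_b = 976.
So r_s = 718 and the quantity traded is Q = 2791 - 0.75(976) = 2059.

r_b = 976, r_s = 718, Q = 2059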